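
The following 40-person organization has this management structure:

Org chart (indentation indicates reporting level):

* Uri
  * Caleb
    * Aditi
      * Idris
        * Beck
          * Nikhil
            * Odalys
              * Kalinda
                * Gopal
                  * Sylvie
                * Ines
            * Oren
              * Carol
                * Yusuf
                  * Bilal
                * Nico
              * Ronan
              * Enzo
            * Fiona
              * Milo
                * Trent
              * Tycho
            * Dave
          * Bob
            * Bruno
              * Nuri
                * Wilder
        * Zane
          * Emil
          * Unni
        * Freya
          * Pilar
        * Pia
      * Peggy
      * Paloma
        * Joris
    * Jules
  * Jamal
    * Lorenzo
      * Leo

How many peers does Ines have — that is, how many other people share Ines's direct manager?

1

Ines reports to Kalinda. Kalinda's other direct reports are Gopal — 1 peer.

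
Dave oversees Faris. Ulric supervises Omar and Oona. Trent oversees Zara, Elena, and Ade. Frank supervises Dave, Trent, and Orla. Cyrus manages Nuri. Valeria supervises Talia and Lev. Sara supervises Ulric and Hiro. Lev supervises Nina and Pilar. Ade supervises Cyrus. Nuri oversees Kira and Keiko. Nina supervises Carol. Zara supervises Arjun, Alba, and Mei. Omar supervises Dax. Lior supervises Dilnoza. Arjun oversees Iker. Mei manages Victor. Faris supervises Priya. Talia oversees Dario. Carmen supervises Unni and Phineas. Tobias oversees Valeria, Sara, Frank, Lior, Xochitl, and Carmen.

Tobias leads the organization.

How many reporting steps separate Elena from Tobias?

3

Chain from Elena up to Tobias: Elena → Trent → Frank → Tobias. That is 3 steps up, so Elena is 3 levels below Tobias.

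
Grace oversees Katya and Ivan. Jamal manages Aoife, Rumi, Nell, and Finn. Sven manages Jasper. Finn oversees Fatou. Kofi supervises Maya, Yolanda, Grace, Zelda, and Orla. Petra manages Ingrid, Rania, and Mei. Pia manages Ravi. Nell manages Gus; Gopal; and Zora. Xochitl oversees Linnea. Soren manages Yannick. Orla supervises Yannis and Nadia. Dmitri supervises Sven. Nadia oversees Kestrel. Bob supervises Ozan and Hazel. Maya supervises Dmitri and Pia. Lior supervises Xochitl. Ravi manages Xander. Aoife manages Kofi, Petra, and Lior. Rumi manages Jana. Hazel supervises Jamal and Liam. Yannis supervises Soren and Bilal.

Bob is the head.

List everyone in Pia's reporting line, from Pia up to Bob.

Pia -> Maya -> Kofi -> Aoife -> Jamal -> Hazel -> Bob

Pia reports to Maya. Maya reports to Kofi. Kofi reports to Aoife. Aoife reports to Jamal. Jamal reports to Hazel. Hazel reports to Bob. Bob is at the top.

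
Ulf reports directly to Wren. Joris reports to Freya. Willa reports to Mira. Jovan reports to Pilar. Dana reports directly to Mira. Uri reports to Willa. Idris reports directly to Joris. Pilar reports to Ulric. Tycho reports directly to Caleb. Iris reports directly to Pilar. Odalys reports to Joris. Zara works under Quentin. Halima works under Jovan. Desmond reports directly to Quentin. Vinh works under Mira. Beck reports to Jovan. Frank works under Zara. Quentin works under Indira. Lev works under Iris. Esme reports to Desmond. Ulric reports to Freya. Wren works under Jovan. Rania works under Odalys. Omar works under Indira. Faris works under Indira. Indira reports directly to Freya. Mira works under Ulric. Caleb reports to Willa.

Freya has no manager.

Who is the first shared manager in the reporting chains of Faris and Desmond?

Indira

Faris's chain of managers is Indira, Freya. Desmond's chain of managers is Quentin, Indira, Freya. The first manager that appears in both chains is Indira.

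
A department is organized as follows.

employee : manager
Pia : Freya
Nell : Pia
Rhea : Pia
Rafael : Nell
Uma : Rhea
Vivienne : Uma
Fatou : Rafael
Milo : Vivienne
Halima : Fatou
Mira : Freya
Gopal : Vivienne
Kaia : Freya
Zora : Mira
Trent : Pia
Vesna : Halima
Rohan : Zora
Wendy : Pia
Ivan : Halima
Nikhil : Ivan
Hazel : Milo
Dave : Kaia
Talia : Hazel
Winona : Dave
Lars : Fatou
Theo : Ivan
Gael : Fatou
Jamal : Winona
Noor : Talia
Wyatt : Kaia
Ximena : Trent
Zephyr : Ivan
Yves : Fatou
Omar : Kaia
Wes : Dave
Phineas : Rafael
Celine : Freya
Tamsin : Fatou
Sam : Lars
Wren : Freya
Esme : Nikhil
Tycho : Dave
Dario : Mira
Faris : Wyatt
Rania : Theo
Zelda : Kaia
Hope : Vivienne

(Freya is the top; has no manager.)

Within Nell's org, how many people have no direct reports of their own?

9

The people in Nell's organization with no one reporting to them are Phineas, Tamsin, Yves, Gael, Sam, Zephyr, Rania, Esme, Vesna. That is 9.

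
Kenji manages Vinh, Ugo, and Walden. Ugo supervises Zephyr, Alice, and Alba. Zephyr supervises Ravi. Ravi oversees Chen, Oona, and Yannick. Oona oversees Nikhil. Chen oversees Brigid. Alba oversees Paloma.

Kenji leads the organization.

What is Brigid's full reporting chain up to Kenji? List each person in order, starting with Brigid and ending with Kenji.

Brigid -> Chen -> Ravi -> Zephyr -> Ugo -> Kenji

Brigid reports to Chen. Chen reports to Ravi. Ravi reports to Zephyr. Zephyr reports to Ugo. Ugo reports to Kenji. Kenji is at the top.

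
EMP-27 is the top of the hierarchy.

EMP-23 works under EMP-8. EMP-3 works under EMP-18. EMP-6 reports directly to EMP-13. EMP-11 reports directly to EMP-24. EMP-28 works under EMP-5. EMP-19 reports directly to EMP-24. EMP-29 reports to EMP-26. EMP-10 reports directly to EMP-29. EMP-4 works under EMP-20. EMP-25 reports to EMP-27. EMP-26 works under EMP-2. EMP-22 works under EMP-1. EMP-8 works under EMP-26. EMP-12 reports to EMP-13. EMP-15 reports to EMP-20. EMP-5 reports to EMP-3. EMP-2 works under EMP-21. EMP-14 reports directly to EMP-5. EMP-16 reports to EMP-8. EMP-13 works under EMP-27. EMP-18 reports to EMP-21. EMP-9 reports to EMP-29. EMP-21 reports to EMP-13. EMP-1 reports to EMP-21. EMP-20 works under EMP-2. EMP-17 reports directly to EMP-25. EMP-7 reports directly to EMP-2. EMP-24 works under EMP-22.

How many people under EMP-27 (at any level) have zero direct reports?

14

The people in EMP-27's organization with no one reporting to them are EMP-17, EMP-12, EMP-6, EMP-14, EMP-28, EMP-4, EMP-15, EMP-7, EMP-16, EMP-23, EMP-10, EMP-9, EMP-19, EMP-11. That is 14.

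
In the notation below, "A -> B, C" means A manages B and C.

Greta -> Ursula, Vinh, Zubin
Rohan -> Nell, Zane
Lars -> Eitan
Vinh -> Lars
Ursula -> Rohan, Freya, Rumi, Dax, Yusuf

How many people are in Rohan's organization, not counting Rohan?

Rohan directly manages Nell, Zane. Nell has no reports. Zane has no reports. So Rohan's organization is 2 direct reports plus everyone under them: 1 + 1 = 2.

2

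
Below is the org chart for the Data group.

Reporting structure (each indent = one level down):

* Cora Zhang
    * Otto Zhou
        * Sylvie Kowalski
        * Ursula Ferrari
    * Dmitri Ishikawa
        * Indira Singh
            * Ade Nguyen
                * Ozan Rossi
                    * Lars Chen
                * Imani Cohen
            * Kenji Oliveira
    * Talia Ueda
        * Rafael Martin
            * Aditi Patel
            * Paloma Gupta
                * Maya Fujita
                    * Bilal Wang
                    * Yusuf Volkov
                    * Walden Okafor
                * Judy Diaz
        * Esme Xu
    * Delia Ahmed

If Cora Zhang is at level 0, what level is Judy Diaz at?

Chain from Judy Diaz up to Cora Zhang: Judy Diaz → Paloma Gupta → Rafael Martin → Talia Ueda → Cora Zhang. That is 4 steps up, so Judy Diaz is 4 levels below Cora Zhang.

4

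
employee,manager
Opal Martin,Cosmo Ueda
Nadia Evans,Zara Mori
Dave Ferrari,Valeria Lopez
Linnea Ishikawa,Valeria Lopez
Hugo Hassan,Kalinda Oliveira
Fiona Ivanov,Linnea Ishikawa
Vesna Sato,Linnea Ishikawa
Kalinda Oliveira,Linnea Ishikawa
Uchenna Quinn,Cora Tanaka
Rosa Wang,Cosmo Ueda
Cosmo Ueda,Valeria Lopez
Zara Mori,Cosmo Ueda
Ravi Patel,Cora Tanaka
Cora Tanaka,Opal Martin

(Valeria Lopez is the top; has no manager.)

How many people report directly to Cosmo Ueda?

Cosmo Ueda directly manages Zara Mori, Opal Martin, Rosa Wang. That is 3 direct reports.

3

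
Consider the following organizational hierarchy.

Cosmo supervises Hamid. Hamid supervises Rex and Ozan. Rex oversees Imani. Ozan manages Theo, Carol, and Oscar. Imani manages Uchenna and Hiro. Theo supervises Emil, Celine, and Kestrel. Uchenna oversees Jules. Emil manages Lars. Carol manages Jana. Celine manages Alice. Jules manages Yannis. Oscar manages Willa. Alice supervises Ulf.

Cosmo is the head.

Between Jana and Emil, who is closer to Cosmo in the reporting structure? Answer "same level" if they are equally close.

same level

Both Jana and Emil are 4 levels below Cosmo.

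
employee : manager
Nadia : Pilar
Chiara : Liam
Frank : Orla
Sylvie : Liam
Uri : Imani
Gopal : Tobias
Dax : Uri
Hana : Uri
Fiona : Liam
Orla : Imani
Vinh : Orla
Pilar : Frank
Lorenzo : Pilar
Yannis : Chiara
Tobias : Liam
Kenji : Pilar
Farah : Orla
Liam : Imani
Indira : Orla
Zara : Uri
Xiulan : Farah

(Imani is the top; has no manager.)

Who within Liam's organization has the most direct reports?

Direct-report counts within Liam's organization: Liam has 4; Tobias has 1; Chiara has 1. The largest is 4, held by Liam.

Liam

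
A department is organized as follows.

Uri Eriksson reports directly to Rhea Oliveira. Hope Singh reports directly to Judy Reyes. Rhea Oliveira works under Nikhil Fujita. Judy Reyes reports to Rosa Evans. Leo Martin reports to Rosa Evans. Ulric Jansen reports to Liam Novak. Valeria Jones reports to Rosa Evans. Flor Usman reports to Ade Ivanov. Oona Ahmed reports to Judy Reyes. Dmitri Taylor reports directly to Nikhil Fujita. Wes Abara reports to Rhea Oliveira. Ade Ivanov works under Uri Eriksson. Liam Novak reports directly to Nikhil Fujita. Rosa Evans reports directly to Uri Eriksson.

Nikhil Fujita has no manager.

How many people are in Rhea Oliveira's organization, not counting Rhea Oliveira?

Rhea Oliveira directly manages Uri Eriksson, Wes Abara. Under Uri Eriksson: Ade Ivanov, Flor Usman, Rosa Evans, Valeria Jones, Judy Reyes, Hope Singh, Oona Ahmed, Leo Martin (8). Wes Abara has no reports. So Rhea Oliveira's organization is 2 direct reports plus everyone under them: 9 + 1 = 10.

10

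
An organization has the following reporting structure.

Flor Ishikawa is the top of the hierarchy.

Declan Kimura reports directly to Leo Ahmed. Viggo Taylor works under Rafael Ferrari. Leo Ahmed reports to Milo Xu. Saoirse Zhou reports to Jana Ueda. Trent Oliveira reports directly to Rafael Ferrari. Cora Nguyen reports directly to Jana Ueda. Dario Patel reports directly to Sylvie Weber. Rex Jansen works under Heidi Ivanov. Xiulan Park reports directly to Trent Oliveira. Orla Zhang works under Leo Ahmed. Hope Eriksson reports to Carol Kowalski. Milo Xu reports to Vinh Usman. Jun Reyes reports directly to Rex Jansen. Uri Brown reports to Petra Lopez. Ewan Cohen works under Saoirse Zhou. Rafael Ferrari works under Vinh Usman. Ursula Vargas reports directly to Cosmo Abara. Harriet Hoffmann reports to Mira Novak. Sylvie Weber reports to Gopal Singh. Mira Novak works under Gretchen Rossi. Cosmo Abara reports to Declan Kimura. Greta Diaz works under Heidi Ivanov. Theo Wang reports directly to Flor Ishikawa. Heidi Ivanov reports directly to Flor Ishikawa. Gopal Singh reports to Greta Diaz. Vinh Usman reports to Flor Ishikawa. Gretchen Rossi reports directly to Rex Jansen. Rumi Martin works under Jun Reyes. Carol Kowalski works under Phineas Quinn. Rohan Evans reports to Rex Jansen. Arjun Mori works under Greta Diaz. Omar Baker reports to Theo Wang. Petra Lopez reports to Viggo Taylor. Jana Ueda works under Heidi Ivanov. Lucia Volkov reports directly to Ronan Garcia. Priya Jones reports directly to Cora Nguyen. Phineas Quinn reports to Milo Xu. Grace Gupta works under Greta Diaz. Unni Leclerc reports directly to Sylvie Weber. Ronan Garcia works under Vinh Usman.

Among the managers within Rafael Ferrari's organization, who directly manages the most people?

Rafael Ferrari

Direct-report counts within Rafael Ferrari's organization: Rafael Ferrari has 2; Trent Oliveira has 1; Viggo Taylor has 1; Petra Lopez has 1. The largest is 2, held by Rafael Ferrari.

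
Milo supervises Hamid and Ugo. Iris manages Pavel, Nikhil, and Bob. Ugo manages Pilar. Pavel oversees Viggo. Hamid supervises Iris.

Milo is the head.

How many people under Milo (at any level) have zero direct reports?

4

The people in Milo's organization with no one reporting to them are Pilar, Bob, Nikhil, Viggo. That is 4.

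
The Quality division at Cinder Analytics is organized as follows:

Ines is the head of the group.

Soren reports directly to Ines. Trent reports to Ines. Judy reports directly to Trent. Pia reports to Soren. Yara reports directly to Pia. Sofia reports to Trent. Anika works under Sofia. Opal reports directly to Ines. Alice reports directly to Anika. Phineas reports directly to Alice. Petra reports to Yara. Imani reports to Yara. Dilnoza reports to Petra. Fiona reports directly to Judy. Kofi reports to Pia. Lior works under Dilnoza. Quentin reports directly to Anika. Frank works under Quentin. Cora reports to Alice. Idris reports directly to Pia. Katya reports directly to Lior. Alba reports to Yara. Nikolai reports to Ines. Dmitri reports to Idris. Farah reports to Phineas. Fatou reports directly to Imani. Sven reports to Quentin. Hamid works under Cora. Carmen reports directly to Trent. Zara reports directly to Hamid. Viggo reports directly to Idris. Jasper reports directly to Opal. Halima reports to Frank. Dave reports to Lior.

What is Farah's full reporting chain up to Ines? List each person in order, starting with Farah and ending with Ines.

Farah reports to Phineas. Phineas reports to Alice. Alice reports to Anika. Anika reports to Sofia. Sofia reports to Trent. Trent reports to Ines. Ines is at the top.

Farah -> Phineas -> Alice -> Anika -> Sofia -> Trent -> Ines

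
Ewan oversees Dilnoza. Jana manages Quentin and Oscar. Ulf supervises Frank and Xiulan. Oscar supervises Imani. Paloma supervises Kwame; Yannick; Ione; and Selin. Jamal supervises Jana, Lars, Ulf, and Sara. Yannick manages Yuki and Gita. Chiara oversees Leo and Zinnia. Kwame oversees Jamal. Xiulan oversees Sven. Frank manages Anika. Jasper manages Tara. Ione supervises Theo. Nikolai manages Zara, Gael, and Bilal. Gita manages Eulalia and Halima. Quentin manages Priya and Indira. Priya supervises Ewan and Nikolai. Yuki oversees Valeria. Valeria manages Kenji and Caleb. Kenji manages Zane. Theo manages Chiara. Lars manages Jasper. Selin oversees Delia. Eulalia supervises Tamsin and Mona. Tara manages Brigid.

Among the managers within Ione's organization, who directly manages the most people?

Direct-report counts within Ione's organization: Ione has 1; Theo has 1; Chiara has 2. The largest is 2, held by Chiara.

Chiara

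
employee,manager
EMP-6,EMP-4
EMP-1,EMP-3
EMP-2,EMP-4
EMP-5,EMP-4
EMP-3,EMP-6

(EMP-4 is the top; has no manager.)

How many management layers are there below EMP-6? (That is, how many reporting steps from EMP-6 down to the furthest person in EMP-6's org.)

The longest chain under EMP-6 runs EMP-6 → EMP-3 → EMP-1, which is 2 levels below EMP-6.

2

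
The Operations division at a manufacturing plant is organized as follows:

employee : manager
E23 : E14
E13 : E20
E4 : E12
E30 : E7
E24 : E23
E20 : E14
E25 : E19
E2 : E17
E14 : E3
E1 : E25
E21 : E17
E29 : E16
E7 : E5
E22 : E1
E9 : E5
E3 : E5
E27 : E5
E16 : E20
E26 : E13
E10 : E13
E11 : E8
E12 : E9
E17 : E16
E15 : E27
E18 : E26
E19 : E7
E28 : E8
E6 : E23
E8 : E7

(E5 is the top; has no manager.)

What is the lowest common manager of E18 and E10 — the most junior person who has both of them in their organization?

E18's chain of managers is E26, E13, E20, E14, E3, E5. E10's chain of managers is E13, E20, E14, E3, E5. The first manager that appears in both chains is E13.

E13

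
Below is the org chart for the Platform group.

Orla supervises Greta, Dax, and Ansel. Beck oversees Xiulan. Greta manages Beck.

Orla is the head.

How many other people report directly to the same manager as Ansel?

Ansel reports to Orla. Orla's other direct reports are Greta, Dax — 2 peers.

2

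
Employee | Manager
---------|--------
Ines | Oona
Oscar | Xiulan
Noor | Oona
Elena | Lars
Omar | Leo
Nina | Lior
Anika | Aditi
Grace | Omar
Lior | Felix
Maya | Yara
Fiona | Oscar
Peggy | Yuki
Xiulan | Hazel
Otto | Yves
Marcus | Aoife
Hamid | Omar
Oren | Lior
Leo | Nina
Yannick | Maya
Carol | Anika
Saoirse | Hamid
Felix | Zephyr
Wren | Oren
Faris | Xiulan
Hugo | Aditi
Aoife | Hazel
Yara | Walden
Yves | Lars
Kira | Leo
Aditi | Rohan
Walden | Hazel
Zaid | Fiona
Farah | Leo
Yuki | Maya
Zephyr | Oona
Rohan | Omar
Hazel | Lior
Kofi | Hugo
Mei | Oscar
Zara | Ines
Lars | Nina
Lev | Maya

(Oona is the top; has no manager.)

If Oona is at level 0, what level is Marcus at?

6

Chain from Marcus up to Oona: Marcus → Aoife → Hazel → Lior → Felix → Zephyr → Oona. That is 6 steps up, so Marcus is 6 levels below Oona.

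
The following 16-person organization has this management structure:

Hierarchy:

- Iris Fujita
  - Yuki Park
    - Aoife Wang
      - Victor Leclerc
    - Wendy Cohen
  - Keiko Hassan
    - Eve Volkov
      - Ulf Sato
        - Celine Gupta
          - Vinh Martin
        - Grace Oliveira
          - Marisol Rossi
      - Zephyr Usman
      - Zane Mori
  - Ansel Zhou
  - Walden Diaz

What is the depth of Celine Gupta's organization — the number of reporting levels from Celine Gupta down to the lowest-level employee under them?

1

The longest chain under Celine Gupta runs Celine Gupta → Vinh Martin, which is 1 level below Celine Gupta.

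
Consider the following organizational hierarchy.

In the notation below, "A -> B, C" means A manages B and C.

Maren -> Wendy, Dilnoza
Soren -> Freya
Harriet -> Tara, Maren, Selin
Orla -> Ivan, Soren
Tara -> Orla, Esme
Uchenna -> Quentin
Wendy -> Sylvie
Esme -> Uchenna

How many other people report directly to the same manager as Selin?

Selin reports to Harriet. Harriet's other direct reports are Tara, Maren — 2 peers.

2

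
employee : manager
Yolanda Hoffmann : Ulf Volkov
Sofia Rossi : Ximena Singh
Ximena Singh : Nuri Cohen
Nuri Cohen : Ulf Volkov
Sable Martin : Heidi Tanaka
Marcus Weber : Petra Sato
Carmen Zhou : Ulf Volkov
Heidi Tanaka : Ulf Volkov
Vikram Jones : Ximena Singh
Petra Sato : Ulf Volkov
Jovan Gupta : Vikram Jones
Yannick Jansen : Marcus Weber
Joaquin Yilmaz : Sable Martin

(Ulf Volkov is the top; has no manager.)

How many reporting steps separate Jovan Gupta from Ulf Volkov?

4

Chain from Jovan Gupta up to Ulf Volkov: Jovan Gupta → Vikram Jones → Ximena Singh → Nuri Cohen → Ulf Volkov. That is 4 steps up, so Jovan Gupta is 4 levels below Ulf Volkov.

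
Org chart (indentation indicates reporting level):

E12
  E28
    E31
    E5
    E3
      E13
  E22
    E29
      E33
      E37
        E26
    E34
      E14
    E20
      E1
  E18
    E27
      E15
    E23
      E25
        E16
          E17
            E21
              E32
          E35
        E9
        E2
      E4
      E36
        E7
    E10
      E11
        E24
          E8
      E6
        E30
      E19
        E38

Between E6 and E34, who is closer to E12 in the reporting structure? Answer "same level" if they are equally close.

E6 is 3 levels below E12; E34 is 2. E34 is higher.

E34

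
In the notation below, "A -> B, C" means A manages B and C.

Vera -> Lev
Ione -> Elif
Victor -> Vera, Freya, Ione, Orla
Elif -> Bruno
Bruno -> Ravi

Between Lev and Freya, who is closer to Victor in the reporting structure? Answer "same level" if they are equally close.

Lev is 2 levels below Victor; Freya is 1. Freya is higher.

Freya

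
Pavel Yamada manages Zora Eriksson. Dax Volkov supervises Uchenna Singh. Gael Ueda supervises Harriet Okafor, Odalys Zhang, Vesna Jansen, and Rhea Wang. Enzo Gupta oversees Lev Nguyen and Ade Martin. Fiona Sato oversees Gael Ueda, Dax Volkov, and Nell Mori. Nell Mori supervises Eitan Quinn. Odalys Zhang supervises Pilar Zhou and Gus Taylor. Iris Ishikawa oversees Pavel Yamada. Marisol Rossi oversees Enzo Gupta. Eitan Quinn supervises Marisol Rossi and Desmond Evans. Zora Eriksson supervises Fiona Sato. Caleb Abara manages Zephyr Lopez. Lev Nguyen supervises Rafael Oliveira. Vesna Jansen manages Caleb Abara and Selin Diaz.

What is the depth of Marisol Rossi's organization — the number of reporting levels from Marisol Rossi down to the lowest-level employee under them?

The longest chain under Marisol Rossi runs Marisol Rossi → Enzo Gupta → Lev Nguyen → Rafael Oliveira, which is 3 levels below Marisol Rossi.

3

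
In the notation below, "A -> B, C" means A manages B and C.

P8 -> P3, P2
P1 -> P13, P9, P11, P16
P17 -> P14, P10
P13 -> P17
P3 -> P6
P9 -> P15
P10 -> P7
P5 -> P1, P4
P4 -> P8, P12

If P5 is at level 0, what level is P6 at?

Chain from P6 up to P5: P6 → P3 → P8 → P4 → P5. That is 4 steps up, so P6 is 4 levels below P5.

4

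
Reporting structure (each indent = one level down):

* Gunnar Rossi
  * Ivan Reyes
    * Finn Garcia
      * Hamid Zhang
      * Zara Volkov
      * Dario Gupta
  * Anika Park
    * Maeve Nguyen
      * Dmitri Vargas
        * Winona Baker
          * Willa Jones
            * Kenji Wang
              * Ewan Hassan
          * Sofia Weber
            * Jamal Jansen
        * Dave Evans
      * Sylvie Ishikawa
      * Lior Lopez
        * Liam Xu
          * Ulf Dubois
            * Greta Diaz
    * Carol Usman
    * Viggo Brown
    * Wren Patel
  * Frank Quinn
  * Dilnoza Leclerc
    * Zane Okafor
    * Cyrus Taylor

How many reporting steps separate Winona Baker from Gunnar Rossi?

4

Chain from Winona Baker up to Gunnar Rossi: Winona Baker → Dmitri Vargas → Maeve Nguyen → Anika Park → Gunnar Rossi. That is 4 steps up, so Winona Baker is 4 levels below Gunnar Rossi.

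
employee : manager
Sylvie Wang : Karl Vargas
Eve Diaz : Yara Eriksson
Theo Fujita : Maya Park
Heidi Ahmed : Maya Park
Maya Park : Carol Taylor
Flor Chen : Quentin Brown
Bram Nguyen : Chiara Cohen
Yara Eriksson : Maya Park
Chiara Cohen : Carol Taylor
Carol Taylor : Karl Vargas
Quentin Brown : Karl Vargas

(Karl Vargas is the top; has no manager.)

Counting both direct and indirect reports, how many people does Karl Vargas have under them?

11

Karl Vargas directly manages Sylvie Wang, Carol Taylor, Quentin Brown. Sylvie Wang has no reports. Under Carol Taylor: Maya Park, Theo Fujita, Heidi Ahmed, Yara Eriksson, Eve Diaz, Chiara Cohen, Bram Nguyen (7). Under Quentin Brown: Flor Chen (1). So Karl Vargas's organization is 3 direct reports plus everyone under them: 1 + 8 + 2 = 11.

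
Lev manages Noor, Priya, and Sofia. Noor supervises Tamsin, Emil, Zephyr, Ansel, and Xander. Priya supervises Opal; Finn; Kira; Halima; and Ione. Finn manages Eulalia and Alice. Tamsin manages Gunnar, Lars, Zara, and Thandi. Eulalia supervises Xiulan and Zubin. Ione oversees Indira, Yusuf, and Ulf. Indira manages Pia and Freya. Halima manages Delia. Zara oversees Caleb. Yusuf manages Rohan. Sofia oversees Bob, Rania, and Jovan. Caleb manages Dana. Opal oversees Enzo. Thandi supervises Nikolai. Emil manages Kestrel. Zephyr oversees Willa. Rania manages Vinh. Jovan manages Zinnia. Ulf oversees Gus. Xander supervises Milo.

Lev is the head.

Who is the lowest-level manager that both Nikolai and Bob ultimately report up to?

Nikolai's chain of managers is Thandi, Tamsin, Noor, Lev. Bob's chain of managers is Sofia, Lev. The first manager that appears in both chains is Lev.

Lev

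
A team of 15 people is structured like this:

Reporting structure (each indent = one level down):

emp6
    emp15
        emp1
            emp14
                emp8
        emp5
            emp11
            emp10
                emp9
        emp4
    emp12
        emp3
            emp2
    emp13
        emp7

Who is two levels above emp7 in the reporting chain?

emp6

emp7 reports to emp13, and emp13 reports to emp6. So emp7's skip-level manager is emp6.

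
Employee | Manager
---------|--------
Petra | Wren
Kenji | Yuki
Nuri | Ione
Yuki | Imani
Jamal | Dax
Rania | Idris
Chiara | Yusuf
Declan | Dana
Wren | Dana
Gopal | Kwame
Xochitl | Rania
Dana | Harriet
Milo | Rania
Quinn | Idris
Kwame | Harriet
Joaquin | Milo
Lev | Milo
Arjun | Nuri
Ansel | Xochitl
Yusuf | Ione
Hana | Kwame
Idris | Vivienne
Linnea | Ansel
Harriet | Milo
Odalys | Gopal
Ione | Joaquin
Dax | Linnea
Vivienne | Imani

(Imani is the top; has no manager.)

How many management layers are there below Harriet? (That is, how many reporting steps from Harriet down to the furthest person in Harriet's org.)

3

The longest chain under Harriet runs Harriet → Kwame → Gopal → Odalys, which is 3 levels below Harriet.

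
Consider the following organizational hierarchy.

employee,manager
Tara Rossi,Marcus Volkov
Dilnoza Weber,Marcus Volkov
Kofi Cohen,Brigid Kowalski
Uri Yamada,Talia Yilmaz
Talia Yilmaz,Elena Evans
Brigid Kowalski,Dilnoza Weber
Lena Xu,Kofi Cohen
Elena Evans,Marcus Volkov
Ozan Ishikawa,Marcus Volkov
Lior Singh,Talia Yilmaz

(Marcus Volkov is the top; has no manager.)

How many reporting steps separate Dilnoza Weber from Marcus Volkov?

Chain from Dilnoza Weber up to Marcus Volkov: Dilnoza Weber → Marcus Volkov. That is 1 step up, so Dilnoza Weber is 1 level below Marcus Volkov.

1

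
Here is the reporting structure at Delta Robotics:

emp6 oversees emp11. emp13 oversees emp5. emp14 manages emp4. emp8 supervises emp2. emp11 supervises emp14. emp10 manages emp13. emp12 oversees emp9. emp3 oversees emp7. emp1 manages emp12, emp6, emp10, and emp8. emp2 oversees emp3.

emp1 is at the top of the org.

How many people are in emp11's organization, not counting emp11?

2

emp11 directly manages emp14. Under emp14: emp4 (1). That's 2 in total.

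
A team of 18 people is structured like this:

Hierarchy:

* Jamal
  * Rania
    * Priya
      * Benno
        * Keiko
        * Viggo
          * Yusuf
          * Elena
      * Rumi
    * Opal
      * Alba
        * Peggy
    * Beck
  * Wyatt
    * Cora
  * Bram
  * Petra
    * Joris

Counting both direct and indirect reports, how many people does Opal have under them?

2

Opal directly manages Alba. Under Alba: Peggy (1). That's 2 in total.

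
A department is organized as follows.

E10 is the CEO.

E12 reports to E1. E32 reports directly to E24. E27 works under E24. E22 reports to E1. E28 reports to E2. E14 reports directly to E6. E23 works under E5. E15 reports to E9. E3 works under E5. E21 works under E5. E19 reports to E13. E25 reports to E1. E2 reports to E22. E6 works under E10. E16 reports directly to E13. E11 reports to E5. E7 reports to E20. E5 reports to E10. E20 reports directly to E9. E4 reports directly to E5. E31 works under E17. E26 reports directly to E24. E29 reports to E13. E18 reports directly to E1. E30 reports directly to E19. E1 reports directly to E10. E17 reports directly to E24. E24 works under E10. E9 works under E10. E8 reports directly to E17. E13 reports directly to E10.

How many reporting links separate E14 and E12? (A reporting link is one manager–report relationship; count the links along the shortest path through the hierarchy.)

4

E14 is 2 levels below E10, and E12 is 2 levels below E10 (their lowest common manager). The shortest path runs up from E14 to E10 and back down to E12: 2 + 2 = 4 links.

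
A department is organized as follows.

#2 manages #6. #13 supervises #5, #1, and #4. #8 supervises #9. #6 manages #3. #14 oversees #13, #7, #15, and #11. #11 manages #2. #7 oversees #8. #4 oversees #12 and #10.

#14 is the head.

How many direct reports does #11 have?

1

#11 directly manages #2. That is 1 direct report.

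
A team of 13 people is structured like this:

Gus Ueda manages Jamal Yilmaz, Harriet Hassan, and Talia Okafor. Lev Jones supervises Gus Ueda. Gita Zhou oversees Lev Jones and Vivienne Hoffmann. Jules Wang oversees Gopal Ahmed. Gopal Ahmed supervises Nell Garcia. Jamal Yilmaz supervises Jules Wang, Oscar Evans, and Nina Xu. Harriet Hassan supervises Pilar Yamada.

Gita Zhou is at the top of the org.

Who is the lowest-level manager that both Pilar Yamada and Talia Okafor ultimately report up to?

Pilar Yamada's chain of managers is Harriet Hassan, Gus Ueda, Lev Jones, Gita Zhou. Talia Okafor's chain of managers is Gus Ueda, Lev Jones, Gita Zhou. The first manager that appears in both chains is Gus Ueda.

Gus Ueda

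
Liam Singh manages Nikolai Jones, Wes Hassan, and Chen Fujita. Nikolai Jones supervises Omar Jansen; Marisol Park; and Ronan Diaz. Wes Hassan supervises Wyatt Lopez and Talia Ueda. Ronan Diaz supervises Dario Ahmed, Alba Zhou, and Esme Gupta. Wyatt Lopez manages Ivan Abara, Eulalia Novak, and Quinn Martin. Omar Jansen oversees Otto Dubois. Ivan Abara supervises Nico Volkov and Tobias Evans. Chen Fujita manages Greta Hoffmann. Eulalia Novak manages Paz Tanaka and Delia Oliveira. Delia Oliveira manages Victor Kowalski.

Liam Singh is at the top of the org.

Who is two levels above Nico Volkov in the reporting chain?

Wyatt Lopez

Nico Volkov reports to Ivan Abara, and Ivan Abara reports to Wyatt Lopez. So Nico Volkov's skip-level manager is Wyatt Lopez.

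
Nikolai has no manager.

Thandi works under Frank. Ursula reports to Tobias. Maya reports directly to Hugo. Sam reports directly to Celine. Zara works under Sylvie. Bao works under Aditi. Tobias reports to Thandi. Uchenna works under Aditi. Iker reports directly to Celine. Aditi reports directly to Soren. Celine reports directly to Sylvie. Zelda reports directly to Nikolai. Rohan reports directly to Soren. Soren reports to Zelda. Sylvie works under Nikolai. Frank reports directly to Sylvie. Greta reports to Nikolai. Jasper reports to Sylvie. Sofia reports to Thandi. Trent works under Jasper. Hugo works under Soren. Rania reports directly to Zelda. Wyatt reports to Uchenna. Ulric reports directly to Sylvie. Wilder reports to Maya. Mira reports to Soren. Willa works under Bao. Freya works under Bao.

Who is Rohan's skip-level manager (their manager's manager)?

Rohan reports to Soren, and Soren reports to Zelda. So Rohan's skip-level manager is Zelda.

Zelda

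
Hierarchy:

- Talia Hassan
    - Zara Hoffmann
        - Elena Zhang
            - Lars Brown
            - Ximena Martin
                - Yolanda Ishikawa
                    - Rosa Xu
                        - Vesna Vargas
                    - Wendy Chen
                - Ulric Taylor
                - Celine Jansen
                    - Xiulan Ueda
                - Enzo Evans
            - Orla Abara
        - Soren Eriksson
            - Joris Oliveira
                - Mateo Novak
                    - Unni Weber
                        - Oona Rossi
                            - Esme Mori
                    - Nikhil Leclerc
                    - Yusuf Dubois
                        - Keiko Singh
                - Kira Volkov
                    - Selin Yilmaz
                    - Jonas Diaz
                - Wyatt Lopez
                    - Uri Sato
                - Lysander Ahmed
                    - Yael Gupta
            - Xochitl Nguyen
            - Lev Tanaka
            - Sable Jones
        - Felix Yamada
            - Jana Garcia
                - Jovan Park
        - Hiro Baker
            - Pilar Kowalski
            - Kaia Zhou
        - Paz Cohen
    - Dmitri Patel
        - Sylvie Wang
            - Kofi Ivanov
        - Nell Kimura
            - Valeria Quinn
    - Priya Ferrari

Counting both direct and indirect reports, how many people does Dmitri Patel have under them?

Dmitri Patel directly manages Sylvie Wang, Nell Kimura. Under Sylvie Wang: Kofi Ivanov (1). Under Nell Kimura: Valeria Quinn (1). So Dmitri Patel's organization is 2 direct reports plus everyone under them: 2 + 2 = 4.

4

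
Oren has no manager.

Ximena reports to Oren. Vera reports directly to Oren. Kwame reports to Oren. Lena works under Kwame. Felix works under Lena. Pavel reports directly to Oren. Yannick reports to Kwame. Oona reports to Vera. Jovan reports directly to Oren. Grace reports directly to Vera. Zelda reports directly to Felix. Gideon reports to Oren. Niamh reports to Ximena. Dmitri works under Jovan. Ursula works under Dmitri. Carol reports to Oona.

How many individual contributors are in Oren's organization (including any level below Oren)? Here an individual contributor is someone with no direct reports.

8

The people in Oren's organization with no one reporting to them are Gideon, Ursula, Pavel, Yannick, Zelda, Grace, Carol, Niamh. That is 8.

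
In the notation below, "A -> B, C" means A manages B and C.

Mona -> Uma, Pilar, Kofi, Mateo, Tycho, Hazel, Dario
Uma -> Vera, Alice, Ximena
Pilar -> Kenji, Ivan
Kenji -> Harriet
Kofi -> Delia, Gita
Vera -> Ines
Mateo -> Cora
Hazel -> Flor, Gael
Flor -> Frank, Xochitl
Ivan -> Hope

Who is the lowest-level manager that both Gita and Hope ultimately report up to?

Mona

Gita's chain of managers is Kofi, Mona. Hope's chain of managers is Ivan, Pilar, Mona. The first manager that appears in both chains is Mona.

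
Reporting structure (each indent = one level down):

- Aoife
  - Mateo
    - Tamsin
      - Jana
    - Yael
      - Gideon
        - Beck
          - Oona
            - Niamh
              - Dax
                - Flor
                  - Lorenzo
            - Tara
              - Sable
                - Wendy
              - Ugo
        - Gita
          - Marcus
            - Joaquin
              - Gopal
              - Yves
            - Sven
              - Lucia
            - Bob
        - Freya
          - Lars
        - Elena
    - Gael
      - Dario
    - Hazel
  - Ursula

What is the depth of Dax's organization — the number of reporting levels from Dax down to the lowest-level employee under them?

The longest chain under Dax runs Dax → Flor → Lorenzo, which is 2 levels below Dax.

2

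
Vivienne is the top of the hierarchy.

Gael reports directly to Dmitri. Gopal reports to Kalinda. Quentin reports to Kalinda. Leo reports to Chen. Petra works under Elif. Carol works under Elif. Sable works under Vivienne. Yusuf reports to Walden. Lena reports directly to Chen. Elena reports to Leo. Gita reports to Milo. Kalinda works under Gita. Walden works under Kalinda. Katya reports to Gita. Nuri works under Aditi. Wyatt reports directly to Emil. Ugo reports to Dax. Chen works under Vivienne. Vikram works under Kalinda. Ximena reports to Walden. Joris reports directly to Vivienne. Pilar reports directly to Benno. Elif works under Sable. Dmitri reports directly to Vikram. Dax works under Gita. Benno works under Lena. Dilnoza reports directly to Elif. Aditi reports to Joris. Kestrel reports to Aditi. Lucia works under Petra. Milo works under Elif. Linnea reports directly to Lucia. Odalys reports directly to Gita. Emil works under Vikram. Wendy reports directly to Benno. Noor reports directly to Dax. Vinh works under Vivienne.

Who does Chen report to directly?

Chen reports directly to Vivienne.

Vivienne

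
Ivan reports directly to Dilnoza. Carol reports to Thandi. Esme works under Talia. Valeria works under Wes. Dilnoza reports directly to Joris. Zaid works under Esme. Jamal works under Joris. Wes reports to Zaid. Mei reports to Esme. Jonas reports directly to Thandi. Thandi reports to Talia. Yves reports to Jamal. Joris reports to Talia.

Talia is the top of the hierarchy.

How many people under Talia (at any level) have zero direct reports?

6

The people in Talia's organization with no one reporting to them are Mei, Valeria, Jonas, Carol, Yves, Ivan. That is 6.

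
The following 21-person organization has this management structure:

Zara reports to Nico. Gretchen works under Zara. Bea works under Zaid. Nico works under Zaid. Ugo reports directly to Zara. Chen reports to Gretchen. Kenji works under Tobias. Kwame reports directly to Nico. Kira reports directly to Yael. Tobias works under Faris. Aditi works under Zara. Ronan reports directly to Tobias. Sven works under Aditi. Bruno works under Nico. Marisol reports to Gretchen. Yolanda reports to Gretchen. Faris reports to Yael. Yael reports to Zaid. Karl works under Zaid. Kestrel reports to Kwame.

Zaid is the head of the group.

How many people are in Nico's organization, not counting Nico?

11

Nico directly manages Zara, Bruno, Kwame. Under Zara: Ugo, Aditi, Sven, Gretchen, Marisol, Chen, Yolanda (7). Bruno has no reports. Under Kwame: Kestrel (1). So Nico's organization is 3 direct reports plus everyone under them: 8 + 1 + 2 = 11.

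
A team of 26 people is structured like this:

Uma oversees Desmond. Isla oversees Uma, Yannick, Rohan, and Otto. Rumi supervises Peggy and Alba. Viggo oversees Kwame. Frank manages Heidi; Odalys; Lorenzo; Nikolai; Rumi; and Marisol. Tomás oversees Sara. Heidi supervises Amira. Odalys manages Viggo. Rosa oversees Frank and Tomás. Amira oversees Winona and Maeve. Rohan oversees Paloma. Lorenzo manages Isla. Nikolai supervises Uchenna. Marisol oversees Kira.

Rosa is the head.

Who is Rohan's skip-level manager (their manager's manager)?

Rohan reports to Isla, and Isla reports to Lorenzo. So Rohan's skip-level manager is Lorenzo.

Lorenzo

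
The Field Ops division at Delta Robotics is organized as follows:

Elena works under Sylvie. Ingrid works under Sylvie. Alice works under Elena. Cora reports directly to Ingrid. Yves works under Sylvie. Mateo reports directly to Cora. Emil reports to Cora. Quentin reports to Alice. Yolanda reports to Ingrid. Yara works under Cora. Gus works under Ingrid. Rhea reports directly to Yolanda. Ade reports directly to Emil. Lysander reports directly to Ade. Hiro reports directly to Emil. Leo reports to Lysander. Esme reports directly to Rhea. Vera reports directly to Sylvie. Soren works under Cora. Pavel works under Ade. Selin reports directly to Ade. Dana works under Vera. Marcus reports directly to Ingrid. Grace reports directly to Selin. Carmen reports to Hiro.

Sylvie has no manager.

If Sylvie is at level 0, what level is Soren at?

3

Chain from Soren up to Sylvie: Soren → Cora → Ingrid → Sylvie. That is 3 steps up, so Soren is 3 levels below Sylvie.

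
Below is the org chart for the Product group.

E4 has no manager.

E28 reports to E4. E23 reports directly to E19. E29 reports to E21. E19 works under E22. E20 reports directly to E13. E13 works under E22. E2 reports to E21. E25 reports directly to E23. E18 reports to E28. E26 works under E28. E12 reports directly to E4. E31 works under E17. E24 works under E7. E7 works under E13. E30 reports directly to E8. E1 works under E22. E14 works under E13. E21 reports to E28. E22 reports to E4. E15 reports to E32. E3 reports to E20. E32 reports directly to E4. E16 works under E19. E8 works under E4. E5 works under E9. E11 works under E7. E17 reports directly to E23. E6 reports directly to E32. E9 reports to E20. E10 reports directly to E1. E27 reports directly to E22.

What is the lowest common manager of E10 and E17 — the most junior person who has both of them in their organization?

E10's chain of managers is E1, E22, E4. E17's chain of managers is E23, E19, E22, E4. The first manager that appears in both chains is E22.

E22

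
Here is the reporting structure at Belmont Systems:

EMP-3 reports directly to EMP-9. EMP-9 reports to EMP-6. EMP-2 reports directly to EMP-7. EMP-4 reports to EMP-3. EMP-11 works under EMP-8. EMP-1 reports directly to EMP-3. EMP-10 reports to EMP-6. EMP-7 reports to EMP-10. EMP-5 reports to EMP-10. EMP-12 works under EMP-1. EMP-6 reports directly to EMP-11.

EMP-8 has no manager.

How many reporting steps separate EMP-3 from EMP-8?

Chain from EMP-3 up to EMP-8: EMP-3 → EMP-9 → EMP-6 → EMP-11 → EMP-8. That is 4 steps up, so EMP-3 is 4 levels below EMP-8.

4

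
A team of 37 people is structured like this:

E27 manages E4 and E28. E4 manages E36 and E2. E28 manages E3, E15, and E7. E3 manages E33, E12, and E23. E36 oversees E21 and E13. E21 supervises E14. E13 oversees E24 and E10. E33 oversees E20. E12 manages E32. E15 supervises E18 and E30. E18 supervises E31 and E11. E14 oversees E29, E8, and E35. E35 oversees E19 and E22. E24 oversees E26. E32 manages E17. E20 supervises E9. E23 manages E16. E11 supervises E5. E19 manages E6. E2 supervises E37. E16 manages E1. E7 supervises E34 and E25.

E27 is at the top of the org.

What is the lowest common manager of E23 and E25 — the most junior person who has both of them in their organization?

E28

E23's chain of managers is E3, E28, E27. E25's chain of managers is E7, E28, E27. The first manager that appears in both chains is E28.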